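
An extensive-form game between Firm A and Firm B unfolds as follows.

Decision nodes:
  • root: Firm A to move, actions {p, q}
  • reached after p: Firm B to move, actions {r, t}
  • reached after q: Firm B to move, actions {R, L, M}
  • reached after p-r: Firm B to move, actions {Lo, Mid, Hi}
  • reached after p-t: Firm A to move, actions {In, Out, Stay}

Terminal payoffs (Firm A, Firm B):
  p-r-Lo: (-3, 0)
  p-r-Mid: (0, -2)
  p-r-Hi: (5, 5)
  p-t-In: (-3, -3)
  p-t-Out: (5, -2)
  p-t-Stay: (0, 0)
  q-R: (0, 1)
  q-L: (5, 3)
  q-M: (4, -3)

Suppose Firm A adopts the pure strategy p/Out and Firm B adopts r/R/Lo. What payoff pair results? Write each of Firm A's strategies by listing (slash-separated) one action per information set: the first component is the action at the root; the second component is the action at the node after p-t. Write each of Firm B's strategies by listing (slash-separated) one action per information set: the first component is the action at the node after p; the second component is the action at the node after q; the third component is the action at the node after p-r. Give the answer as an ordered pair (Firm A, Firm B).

(-3, 0)

Trace the play path from the root:
  Firm A plays p
  Firm B plays r at [p]
  Firm B plays Lo at [p-r]
→ terminal payoff (-3, 0).
(Firm A's choice at the node after p-t is never reached on this path, so it doesn't affect the outcome.)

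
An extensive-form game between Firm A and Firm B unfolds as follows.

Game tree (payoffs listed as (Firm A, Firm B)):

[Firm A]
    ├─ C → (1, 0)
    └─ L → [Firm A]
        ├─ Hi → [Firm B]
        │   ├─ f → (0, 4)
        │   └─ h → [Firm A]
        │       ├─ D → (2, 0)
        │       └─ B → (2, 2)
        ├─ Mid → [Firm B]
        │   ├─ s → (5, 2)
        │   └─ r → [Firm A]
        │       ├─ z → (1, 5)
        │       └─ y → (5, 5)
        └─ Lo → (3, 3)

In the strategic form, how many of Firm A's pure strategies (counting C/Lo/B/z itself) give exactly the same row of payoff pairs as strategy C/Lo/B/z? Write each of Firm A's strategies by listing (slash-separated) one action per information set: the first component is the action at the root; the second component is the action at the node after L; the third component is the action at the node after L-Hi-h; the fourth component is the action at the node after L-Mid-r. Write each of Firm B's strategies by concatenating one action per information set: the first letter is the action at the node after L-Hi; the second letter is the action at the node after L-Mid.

12

Row for C/Lo/B/z (columns fs, fr, hs, hr): (1,0) (1,0) (1,0) (1,0).
Under C/Lo/B/z, Firm A's choice at the node after L and at the node after L-Hi-h and at the node after L-Mid-r can never be reached regardless of what Firm B does, so varying those choices leaves every outcome unchanged.
Holding the reachable choices fixed and varying the unreachable ones freely already gives 3 × 2 × 2 = 12 equivalent strategies.
No other strategy reproduces this row, so those 12 are the full class: C/Hi/D/z, C/Hi/D/y, C/Hi/B/z, C/Hi/B/y, C/Mid/D/z, C/Mid/D/y, C/Mid/B/z, C/Mid/B/y, C/Lo/D/z, C/Lo/D/y, C/Lo/B/z, C/Lo/B/y.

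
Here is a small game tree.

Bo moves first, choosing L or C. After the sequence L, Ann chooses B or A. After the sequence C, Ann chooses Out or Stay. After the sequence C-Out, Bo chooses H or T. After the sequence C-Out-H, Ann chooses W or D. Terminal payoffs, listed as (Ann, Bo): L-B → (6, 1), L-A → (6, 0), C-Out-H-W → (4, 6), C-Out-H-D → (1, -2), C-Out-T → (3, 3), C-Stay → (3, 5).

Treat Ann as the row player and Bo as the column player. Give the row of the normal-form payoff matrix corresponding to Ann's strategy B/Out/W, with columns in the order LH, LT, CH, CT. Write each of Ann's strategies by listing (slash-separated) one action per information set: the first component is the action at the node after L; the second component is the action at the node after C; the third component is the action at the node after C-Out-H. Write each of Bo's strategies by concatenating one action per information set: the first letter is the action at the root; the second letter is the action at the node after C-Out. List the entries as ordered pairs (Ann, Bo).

(6,1) (6,1) (4,6) (3,3)

vs LH: Bo plays L → Ann plays B at [L] → (6, 1)
vs LT: Bo plays L → Ann plays B at [L] → (6, 1)
vs CH: Bo plays C → Ann plays Out at [C] → Bo plays H at [C-Out] → Ann plays W at [C-Out-H] → (4, 6)
vs CT: Bo plays C → Ann plays Out at [C] → Bo plays T at [C-Out] → (3, 3)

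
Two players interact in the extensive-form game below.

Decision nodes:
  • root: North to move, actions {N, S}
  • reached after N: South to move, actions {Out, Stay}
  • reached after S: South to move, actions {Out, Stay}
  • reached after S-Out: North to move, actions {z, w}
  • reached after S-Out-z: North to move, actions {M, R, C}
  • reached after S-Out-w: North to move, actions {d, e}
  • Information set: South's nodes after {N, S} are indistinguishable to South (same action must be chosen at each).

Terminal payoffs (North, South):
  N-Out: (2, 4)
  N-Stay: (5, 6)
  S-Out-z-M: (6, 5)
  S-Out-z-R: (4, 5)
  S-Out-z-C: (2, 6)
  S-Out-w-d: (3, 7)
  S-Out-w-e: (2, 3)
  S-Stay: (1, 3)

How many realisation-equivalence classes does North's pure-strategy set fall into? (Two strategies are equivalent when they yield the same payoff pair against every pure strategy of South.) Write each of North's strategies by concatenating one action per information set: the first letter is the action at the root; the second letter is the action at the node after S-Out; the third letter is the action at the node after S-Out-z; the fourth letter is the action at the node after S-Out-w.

6

North has 24 pure strategies: NzMd, NzMe, NzRd, NzRe, NzCd, NzCe, NwMd, NwMe, NwRd, NwRe, NwCd, NwCe, SzMd, SzMe, SzRd, SzRe, SzCd, SzCe, SwMd, SwMe, SwRd, SwRe, SwCd, SwCe. Columns: Out, Stay.
{NzMd, NzMe, NzRd, NzRe, NzCd, NzCe, NwMd, NwMe, NwRd, NwRe, NwCd, NwCe} → row (2,4) (5,6)
{SzMd, SzMe} → row (6,5) (1,3)
{SzRd, SzRe} → row (4,5) (1,3)
{SzCd, SzCe} → row (2,6) (1,3)
{SwMd, SwRd, SwCd} → row (3,7) (1,3)
{SwMe, SwRe, SwCe} → row (2,3) (1,3)
That's 6 distinct rows out of 24 strategies.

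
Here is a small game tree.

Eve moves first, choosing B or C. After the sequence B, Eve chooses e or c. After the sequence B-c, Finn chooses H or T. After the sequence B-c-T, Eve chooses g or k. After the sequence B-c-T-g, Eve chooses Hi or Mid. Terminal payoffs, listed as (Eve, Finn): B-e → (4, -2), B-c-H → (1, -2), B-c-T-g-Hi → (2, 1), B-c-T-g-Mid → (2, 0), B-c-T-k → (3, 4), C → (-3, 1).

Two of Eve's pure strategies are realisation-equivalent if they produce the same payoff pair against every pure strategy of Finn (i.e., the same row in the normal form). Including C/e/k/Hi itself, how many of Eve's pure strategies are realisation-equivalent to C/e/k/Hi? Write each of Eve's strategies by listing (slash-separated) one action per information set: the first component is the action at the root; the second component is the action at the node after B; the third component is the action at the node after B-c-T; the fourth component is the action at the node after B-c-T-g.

8

Row for C/e/k/Hi (columns H, T): (-3,1) (-3,1).
Under C/e/k/Hi, Eve's choice at the node after B and at the node after B-c-T and at the node after B-c-T-g can never be reached regardless of what Finn does, so varying those choices leaves every outcome unchanged.
Holding the reachable choices fixed and varying the unreachable ones freely already gives 2 × 2 × 2 = 8 equivalent strategies.
No other strategy reproduces this row, so those 8 are the full class: C/e/g/Hi, C/e/g/Mid, C/e/k/Hi, C/e/k/Mid, C/c/g/Hi, C/c/g/Mid, C/c/k/Hi, C/c/k/Mid.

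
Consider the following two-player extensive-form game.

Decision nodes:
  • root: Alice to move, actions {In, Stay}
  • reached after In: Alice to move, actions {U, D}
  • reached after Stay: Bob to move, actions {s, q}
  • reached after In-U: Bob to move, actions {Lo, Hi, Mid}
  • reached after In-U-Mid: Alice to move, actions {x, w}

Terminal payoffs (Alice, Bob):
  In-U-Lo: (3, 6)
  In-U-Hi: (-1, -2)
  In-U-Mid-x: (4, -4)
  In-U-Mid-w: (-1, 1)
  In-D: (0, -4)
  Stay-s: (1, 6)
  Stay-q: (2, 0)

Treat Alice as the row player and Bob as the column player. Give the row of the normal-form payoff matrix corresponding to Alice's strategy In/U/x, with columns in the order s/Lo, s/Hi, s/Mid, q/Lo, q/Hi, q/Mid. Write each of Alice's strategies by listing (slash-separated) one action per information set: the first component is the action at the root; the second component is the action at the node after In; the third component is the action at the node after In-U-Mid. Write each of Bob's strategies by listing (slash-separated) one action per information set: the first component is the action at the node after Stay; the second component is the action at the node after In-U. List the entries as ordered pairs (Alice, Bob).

(3,6) (-1,-2) (4,-4) (3,6) (-1,-2) (4,-4)

vs s/Lo: Alice plays In → Alice plays U at [In] → Bob plays Lo at [In-U] → (3, 6)
vs s/Hi: Alice plays In → Alice plays U at [In] → Bob plays Hi at [In-U] → (-1, -2)
vs s/Mid: Alice plays In → Alice plays U at [In] → Bob plays Mid at [In-U] → Alice plays x at [In-U-Mid] → (4, -4)
vs q/Lo: Alice plays In → Alice plays U at [In] → Bob plays Lo at [In-U] → (3, 6)
vs q/Hi: Alice plays In → Alice plays U at [In] → Bob plays Hi at [In-U] → (-1, -2)
vs q/Mid: Alice plays In → Alice plays U at [In] → Bob plays Mid at [In-U] → Alice plays x at [In-U-Mid] → (4, -4)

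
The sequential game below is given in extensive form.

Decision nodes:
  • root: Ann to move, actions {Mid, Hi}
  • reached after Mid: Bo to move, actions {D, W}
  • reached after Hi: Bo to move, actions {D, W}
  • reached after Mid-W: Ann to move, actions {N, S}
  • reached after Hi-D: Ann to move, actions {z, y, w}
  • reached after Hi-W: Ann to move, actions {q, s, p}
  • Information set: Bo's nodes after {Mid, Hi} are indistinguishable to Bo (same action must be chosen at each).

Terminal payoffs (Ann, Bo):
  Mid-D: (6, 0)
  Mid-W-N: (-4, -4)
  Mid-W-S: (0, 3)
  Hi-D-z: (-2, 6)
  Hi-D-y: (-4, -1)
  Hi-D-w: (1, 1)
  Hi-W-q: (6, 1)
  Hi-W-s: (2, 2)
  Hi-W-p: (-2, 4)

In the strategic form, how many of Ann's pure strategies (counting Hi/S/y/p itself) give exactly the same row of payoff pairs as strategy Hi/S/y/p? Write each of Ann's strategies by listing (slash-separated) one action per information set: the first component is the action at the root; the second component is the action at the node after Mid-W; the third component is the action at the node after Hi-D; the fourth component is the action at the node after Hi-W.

2

Row for Hi/S/y/p (columns D, W): (-4,-1) (-2,4).
Under Hi/S/y/p, Ann's choice at the node after Mid-W can never be reached regardless of what Bo does, so varying those choices leaves every outcome unchanged.
Holding the reachable choices fixed and varying the unreachable one freely already gives 2 equivalent strategies.
No other strategy reproduces this row, so those 2 are the full class: Hi/N/y/p, Hi/S/y/p.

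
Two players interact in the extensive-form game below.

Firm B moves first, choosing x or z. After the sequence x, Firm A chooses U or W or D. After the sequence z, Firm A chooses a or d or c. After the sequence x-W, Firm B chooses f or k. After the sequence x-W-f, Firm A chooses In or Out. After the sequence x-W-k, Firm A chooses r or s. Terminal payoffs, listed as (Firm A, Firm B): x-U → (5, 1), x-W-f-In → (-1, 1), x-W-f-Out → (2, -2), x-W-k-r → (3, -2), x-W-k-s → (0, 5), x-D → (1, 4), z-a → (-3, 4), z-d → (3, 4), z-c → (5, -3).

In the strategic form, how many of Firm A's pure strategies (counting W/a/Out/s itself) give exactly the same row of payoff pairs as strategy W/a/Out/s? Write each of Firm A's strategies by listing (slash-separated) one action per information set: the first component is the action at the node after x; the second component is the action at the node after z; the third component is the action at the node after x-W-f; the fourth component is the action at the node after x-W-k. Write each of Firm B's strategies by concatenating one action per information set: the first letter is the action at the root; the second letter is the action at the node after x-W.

1

Row for W/a/Out/s (columns xf, xk, zf, zk): (2,-2) (0,5) (-3,4) (-3,4).
Every one of Firm A's information sets is on the play path for some reply by Firm B when Firm A follows W/a/Out/s.
Changing the action at any of them therefore changes at least one column, so only W/a/Out/s itself gives this row.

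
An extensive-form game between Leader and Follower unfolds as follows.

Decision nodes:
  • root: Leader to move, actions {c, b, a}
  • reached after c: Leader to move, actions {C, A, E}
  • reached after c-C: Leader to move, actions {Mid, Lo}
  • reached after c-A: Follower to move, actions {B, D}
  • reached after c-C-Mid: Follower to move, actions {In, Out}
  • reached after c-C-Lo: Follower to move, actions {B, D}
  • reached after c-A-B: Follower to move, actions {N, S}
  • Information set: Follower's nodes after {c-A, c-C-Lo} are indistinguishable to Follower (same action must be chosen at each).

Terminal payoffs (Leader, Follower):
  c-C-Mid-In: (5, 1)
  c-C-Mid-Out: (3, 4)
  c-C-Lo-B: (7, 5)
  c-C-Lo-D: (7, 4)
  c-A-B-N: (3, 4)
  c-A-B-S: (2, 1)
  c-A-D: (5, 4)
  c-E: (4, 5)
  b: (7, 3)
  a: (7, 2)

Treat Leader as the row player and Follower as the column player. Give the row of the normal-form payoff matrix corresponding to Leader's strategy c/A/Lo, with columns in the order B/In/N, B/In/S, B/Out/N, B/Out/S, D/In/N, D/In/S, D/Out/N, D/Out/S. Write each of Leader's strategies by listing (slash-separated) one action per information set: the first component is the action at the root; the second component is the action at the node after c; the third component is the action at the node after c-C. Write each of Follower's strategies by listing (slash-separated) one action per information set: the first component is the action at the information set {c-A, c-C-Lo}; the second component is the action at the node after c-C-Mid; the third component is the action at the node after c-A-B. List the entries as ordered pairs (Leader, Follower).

vs B/In/N: Leader plays c → Leader plays A at [c] → Follower plays B at [c-A] → Follower plays N at [c-A-B] → (3, 4)
vs B/In/S: Leader plays c → Leader plays A at [c] → Follower plays B at [c-A] → Follower plays S at [c-A-B] → (2, 1)
vs B/Out/N: Leader plays c → Leader plays A at [c] → Follower plays B at [c-A] → Follower plays N at [c-A-B] → (3, 4)
vs B/Out/S: Leader plays c → Leader plays A at [c] → Follower plays B at [c-A] → Follower plays S at [c-A-B] → (2, 1)
vs D/In/N: Leader plays c → Leader plays A at [c] → Follower plays D at [c-A] → (5, 4)
vs D/In/S: Leader plays c → Leader plays A at [c] → Follower plays D at [c-A] → (5, 4)
vs D/Out/N: Leader plays c → Leader plays A at [c] → Follower plays D at [c-A] → (5, 4)
vs D/Out/S: Leader plays c → Leader plays A at [c] → Follower plays D at [c-A] → (5, 4)

(3,4) (2,1) (3,4) (2,1) (5,4) (5,4) (5,4) (5,4)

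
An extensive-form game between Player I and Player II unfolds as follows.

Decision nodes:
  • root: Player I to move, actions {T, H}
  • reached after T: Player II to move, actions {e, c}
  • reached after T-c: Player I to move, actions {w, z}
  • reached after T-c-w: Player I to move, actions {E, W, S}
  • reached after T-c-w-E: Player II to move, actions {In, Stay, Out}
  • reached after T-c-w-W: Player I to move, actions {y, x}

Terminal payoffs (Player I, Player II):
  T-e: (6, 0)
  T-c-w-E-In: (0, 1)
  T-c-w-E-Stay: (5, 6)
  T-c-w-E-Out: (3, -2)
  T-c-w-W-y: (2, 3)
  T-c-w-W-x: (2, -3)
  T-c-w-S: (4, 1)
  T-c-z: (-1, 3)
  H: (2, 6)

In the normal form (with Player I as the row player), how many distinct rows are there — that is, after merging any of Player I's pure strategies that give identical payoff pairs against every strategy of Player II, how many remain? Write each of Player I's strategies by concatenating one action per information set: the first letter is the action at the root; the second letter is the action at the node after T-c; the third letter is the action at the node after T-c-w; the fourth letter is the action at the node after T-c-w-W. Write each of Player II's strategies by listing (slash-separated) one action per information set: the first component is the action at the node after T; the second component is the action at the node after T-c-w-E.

Player I has 24 pure strategies: TwEy, TwEx, TwWy, TwWx, TwSy, TwSx, TzEy, TzEx, TzWy, TzWx, TzSy, TzSx, HwEy, HwEx, HwWy, HwWx, HwSy, HwSx, HzEy, HzEx, HzWy, HzWx, HzSy, HzSx. Columns: e/In, e/Stay, e/Out, c/In, c/Stay, c/Out.
{TwEy, TwEx} → row (6,0) (6,0) (6,0) (0,1) (5,6) (3,-2)
{TwWy} → row (6,0) (6,0) (6,0) (2,3) (2,3) (2,3)
{TwWx} → row (6,0) (6,0) (6,0) (2,-3) (2,-3) (2,-3)
{TwSy, TwSx} → row (6,0) (6,0) (6,0) (4,1) (4,1) (4,1)
{TzEy, TzEx, TzWy, TzWx, TzSy, TzSx} → row (6,0) (6,0) (6,0) (-1,3) (-1,3) (-1,3)
{HwEy, HwEx, HwWy, HwWx, HwSy, HwSx, HzEy, HzEx, HzWy, HzWx, HzSy, HzSx} → row (2,6) (2,6) (2,6) (2,6) (2,6) (2,6)
That's 6 distinct rows out of 24 strategies.

6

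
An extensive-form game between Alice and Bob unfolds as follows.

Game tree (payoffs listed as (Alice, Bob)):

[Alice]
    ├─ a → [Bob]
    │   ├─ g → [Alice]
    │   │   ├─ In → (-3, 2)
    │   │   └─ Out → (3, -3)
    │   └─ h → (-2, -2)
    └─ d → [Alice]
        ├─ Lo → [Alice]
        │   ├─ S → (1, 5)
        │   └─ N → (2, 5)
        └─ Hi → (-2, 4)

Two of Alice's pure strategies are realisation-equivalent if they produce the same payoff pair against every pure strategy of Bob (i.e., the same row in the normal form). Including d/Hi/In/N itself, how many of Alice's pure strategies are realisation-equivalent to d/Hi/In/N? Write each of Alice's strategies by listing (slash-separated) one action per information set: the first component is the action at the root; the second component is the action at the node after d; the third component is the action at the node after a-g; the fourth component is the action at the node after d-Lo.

4

Row for d/Hi/In/N (columns g, h): (-2,4) (-2,4).
Under d/Hi/In/N, Alice's choice at the node after a-g and at the node after d-Lo can never be reached regardless of what Bob does, so varying those choices leaves every outcome unchanged.
Holding the reachable choices fixed and varying the unreachable ones freely already gives 2 × 2 = 4 equivalent strategies.
No other strategy reproduces this row, so those 4 are the full class: d/Hi/In/S, d/Hi/In/N, d/Hi/Out/S, d/Hi/Out/N.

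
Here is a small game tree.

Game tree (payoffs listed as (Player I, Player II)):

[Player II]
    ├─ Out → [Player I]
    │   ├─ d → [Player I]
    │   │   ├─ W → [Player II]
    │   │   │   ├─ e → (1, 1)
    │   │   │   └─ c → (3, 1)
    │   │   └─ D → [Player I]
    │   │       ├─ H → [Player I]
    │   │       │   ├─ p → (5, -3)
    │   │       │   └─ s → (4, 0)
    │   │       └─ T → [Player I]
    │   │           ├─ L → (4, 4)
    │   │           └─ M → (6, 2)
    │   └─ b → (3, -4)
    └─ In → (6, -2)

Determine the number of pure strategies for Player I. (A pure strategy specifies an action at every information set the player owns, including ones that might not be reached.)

32

Player I owns the node after Out with actions {d, b} — two choices.
Player I owns the node after Out-d with actions {W, D} — two choices.
Player I owns the node after Out-d-D with actions {H, T} — two choices.
Player I owns the node after Out-d-D-H with actions {p, s} — two choices.
Player I owns the node after Out-d-D-T with actions {L, M} — two choices.
A pure strategy fixes one action at each information set independently, so the count is the product 2 × 2 × 2 × 2 × 2 = 32.
(For reference, Player II has 4 pure strategies, giving a 32×4 normal-form matrix.)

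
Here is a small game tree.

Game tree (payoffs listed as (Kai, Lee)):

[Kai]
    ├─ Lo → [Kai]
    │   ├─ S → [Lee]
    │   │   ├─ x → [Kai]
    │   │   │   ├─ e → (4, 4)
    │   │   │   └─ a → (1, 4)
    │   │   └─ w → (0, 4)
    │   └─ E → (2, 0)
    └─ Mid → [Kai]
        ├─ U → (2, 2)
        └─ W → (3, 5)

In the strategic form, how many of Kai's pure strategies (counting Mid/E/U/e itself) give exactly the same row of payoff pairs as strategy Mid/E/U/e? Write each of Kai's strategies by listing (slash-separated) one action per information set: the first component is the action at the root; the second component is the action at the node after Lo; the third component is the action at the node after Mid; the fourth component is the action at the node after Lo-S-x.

Row for Mid/E/U/e (columns x, w): (2,2) (2,2).
Under Mid/E/U/e, Kai's choice at the node after Lo and at the node after Lo-S-x can never be reached regardless of what Lee does, so varying those choices leaves every outcome unchanged.
Holding the reachable choices fixed and varying the unreachable ones freely already gives 2 × 2 = 4 equivalent strategies.
No other strategy reproduces this row, so those 4 are the full class: Mid/S/U/e, Mid/S/U/a, Mid/E/U/e, Mid/E/U/a.

4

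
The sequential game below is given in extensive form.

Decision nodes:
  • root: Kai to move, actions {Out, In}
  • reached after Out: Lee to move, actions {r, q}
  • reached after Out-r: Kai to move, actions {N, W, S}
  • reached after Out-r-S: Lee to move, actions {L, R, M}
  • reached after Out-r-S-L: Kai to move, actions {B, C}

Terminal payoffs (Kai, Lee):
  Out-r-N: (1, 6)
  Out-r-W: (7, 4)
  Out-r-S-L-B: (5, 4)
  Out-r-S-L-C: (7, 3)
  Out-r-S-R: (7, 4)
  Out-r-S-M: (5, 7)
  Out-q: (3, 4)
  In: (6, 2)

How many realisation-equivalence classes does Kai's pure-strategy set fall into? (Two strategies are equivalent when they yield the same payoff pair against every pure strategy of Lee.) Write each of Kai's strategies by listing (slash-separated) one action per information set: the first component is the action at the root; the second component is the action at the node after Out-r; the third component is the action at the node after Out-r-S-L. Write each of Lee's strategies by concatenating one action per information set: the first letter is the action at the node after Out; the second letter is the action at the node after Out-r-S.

5

Kai has 12 pure strategies: Out/N/B, Out/N/C, Out/W/B, Out/W/C, Out/S/B, Out/S/C, In/N/B, In/N/C, In/W/B, In/W/C, In/S/B, In/S/C. Columns: rL, rR, rM, qL, qR, qM.
{Out/N/B, Out/N/C} → row (1,6) (1,6) (1,6) (3,4) (3,4) (3,4)
{Out/W/B, Out/W/C} → row (7,4) (7,4) (7,4) (3,4) (3,4) (3,4)
{Out/S/B} → row (5,4) (7,4) (5,7) (3,4) (3,4) (3,4)
{Out/S/C} → row (7,3) (7,4) (5,7) (3,4) (3,4) (3,4)
{In/N/B, In/N/C, In/W/B, In/W/C, In/S/B, In/S/C} → row (6,2) (6,2) (6,2) (6,2) (6,2) (6,2)
That's 5 distinct rows out of 12 strategies.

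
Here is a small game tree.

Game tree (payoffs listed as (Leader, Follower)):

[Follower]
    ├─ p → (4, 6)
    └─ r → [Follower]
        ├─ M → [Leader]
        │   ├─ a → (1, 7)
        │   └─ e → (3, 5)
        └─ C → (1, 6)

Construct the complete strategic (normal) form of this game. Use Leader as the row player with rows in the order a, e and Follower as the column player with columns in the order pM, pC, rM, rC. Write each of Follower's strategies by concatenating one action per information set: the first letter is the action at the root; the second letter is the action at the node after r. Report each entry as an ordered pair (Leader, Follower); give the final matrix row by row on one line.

a: (4,6) (4,6) (1,7) (1,6) | e: (4,6) (4,6) (3,5) (1,6)

           pM       pC       rM       rC
   a    (4,6)    (4,6)    (1,7)    (1,6)
   e    (4,6)    (4,6)    (3,5)    (1,6)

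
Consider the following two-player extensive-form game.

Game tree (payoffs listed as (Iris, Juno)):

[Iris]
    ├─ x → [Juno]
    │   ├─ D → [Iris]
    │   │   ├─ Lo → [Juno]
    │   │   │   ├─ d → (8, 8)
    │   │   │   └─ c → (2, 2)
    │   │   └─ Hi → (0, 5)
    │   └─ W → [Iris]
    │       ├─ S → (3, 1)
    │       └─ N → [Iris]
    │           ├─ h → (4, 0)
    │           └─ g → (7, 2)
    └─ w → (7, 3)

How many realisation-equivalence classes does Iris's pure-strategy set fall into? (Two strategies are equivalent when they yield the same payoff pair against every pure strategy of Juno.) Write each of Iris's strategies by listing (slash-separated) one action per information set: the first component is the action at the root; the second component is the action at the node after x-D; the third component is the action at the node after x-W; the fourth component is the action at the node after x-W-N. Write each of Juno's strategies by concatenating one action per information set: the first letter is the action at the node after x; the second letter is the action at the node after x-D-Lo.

7

Iris has 16 pure strategies: x/Lo/S/h, x/Lo/S/g, x/Lo/N/h, x/Lo/N/g, x/Hi/S/h, x/Hi/S/g, x/Hi/N/h, x/Hi/N/g, w/Lo/S/h, w/Lo/S/g, w/Lo/N/h, w/Lo/N/g, w/Hi/S/h, w/Hi/S/g, w/Hi/N/h, w/Hi/N/g. Columns: Dd, Dc, Wd, Wc.
{x/Lo/S/h, x/Lo/S/g} → row (8,8) (2,2) (3,1) (3,1)
{x/Lo/N/h} → row (8,8) (2,2) (4,0) (4,0)
{x/Lo/N/g} → row (8,8) (2,2) (7,2) (7,2)
{x/Hi/S/h, x/Hi/S/g} → row (0,5) (0,5) (3,1) (3,1)
{x/Hi/N/h} → row (0,5) (0,5) (4,0) (4,0)
{x/Hi/N/g} → row (0,5) (0,5) (7,2) (7,2)
{w/Lo/S/h, w/Lo/S/g, w/Lo/N/h, w/Lo/N/g, w/Hi/S/h, w/Hi/S/g, w/Hi/N/h, w/Hi/N/g} → row (7,3) (7,3) (7,3) (7,3)
That's 7 distinct rows out of 16 strategies.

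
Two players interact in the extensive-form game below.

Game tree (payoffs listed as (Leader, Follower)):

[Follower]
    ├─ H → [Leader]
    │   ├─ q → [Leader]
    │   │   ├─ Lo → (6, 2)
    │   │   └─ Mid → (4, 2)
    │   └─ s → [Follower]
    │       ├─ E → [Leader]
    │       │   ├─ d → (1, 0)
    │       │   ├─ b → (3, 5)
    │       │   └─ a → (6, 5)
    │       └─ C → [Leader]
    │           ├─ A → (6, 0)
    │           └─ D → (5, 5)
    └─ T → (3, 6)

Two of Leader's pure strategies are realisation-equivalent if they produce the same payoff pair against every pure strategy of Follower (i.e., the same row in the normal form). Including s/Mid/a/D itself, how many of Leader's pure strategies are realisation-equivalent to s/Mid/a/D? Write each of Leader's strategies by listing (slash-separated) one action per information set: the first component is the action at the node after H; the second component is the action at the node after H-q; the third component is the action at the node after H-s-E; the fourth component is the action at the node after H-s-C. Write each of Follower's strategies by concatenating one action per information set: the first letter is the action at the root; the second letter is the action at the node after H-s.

2

Row for s/Mid/a/D (columns HE, HC, TE, TC): (6,5) (5,5) (3,6) (3,6).
Under s/Mid/a/D, Leader's choice at the node after H-q can never be reached regardless of what Follower does, so varying those choices leaves every outcome unchanged.
Holding the reachable choices fixed and varying the unreachable one freely already gives 2 equivalent strategies.
No other strategy reproduces this row, so those 2 are the full class: s/Lo/a/D, s/Mid/a/D.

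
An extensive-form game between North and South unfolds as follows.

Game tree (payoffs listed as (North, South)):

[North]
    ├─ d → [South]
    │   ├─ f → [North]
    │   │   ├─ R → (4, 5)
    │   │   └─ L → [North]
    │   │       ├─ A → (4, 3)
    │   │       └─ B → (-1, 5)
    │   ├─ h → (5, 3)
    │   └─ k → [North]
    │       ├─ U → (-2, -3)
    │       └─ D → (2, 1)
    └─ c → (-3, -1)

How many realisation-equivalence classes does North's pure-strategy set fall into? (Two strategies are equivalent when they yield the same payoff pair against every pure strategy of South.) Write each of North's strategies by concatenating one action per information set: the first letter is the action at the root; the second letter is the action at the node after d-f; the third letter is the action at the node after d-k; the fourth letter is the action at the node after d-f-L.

North has 16 pure strategies: dRUA, dRUB, dRDA, dRDB, dLUA, dLUB, dLDA, dLDB, cRUA, cRUB, cRDA, cRDB, cLUA, cLUB, cLDA, cLDB. Columns: f, h, k.
{dRUA, dRUB} → row (4,5) (5,3) (-2,-3)
{dRDA, dRDB} → row (4,5) (5,3) (2,1)
{dLUA} → row (4,3) (5,3) (-2,-3)
{dLUB} → row (-1,5) (5,3) (-2,-3)
{dLDA} → row (4,3) (5,3) (2,1)
{dLDB} → row (-1,5) (5,3) (2,1)
{cRUA, cRUB, cRDA, cRDB, cLUA, cLUB, cLDA, cLDB} → row (-3,-1) (-3,-1) (-3,-1)
That's 7 distinct rows out of 16 strategies.

7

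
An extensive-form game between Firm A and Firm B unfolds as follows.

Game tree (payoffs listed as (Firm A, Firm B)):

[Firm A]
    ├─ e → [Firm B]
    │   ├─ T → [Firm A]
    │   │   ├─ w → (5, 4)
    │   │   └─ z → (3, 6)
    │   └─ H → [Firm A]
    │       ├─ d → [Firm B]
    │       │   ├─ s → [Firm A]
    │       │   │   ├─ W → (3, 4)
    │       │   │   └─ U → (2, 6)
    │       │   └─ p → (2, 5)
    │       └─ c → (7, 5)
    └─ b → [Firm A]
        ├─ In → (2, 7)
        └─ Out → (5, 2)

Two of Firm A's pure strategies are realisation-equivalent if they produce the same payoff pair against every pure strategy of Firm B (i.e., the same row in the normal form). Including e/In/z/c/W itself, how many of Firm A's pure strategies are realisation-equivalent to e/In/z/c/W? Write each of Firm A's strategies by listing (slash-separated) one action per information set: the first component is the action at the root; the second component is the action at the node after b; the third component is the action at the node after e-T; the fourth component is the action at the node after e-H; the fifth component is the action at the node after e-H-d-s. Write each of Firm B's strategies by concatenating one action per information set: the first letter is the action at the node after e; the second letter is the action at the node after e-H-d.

Row for e/In/z/c/W (columns Ts, Tp, Hs, Hp): (3,6) (3,6) (7,5) (7,5).
Under e/In/z/c/W, Firm A's choice at the node after b and at the node after e-H-d-s can never be reached regardless of what Firm B does, so varying those choices leaves every outcome unchanged.
Holding the reachable choices fixed and varying the unreachable ones freely already gives 2 × 2 = 4 equivalent strategies.
No other strategy reproduces this row, so those 4 are the full class: e/In/z/c/W, e/In/z/c/U, e/Out/z/c/W, e/Out/z/c/U.

4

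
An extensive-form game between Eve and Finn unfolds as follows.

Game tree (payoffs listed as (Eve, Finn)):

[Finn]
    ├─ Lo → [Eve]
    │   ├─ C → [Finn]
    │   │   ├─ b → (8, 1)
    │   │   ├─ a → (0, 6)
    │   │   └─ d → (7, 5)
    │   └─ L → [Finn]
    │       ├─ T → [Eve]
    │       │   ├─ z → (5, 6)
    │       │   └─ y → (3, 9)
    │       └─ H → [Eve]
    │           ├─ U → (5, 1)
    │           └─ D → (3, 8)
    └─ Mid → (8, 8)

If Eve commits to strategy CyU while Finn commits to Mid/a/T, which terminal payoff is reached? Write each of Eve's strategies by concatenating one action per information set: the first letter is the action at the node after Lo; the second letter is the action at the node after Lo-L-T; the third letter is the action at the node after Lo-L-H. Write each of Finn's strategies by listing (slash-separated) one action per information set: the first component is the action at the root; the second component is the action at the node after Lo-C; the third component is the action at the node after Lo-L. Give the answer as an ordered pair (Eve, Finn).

(8, 8)

Trace the play path from the root:
  Finn plays Mid
→ terminal payoff (8, 8).
(Eve's choice at the node after Lo is never reached on this path, so it doesn't affect the outcome.)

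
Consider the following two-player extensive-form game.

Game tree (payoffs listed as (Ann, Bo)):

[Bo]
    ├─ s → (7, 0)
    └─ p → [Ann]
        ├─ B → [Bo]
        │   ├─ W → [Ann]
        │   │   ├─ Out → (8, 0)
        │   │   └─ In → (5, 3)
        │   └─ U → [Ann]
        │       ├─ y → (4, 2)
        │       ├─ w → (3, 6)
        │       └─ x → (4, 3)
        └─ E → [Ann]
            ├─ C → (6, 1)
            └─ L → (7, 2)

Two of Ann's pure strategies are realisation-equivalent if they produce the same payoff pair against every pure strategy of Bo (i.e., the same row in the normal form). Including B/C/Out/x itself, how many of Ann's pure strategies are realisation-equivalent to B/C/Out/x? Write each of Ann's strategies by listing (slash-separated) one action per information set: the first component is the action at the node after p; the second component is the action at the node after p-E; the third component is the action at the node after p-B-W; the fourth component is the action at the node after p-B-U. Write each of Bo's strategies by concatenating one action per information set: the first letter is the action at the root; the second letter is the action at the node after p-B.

Row for B/C/Out/x (columns sW, sU, pW, pU): (7,0) (7,0) (8,0) (4,3).
Under B/C/Out/x, Ann's choice at the node after p-E can never be reached regardless of what Bo does, so varying those choices leaves every outcome unchanged.
Holding the reachable choices fixed and varying the unreachable one freely already gives 2 equivalent strategies.
No other strategy reproduces this row, so those 2 are the full class: B/C/Out/x, B/L/Out/x.

2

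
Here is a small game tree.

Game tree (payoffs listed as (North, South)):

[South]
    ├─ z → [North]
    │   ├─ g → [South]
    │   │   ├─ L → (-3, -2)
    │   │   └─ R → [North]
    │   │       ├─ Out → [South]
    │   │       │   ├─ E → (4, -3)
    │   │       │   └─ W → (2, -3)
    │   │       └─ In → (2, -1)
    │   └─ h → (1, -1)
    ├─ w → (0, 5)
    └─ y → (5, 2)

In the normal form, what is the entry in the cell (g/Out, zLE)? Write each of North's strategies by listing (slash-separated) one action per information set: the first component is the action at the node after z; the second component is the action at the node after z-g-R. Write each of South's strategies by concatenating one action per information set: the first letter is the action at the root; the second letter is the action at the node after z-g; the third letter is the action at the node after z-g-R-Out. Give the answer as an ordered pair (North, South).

Trace the play path from the root:
  South plays z
  North plays g at [z]
  South plays L at [z-g]
→ terminal payoff (-3, -2).
(North's choice at the node after z-g-R is never reached on this path, so it doesn't affect the outcome.)

(-3, -2)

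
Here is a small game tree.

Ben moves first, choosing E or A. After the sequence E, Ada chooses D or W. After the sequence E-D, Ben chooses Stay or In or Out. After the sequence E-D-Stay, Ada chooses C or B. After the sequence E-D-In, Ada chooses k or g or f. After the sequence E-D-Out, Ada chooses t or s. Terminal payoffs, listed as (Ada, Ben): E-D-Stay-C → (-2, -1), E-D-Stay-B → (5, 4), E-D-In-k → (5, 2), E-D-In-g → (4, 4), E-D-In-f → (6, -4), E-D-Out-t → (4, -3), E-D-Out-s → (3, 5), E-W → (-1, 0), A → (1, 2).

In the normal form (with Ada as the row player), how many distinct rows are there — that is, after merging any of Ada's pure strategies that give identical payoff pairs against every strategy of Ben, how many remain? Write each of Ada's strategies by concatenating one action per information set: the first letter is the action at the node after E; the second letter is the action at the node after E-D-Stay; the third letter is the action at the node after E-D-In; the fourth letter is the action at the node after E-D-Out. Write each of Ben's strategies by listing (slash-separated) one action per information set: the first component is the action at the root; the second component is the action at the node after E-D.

13

Ada has 24 pure strategies: DCkt, DCks, DCgt, DCgs, DCft, DCfs, DBkt, DBks, DBgt, DBgs, DBft, DBfs, WCkt, WCks, WCgt, WCgs, WCft, WCfs, WBkt, WBks, WBgt, WBgs, WBft, WBfs. Columns: E/Stay, E/In, E/Out, A/Stay, A/In, A/Out.
{DCkt} → row (-2,-1) (5,2) (4,-3) (1,2) (1,2) (1,2)
{DCks} → row (-2,-1) (5,2) (3,5) (1,2) (1,2) (1,2)
{DCgt} → row (-2,-1) (4,4) (4,-3) (1,2) (1,2) (1,2)
{DCgs} → row (-2,-1) (4,4) (3,5) (1,2) (1,2) (1,2)
{DCft} → row (-2,-1) (6,-4) (4,-3) (1,2) (1,2) (1,2)
{DCfs} → row (-2,-1) (6,-4) (3,5) (1,2) (1,2) (1,2)
{DBkt} → row (5,4) (5,2) (4,-3) (1,2) (1,2) (1,2)
{DBks} → row (5,4) (5,2) (3,5) (1,2) (1,2) (1,2)
{DBgt} → row (5,4) (4,4) (4,-3) (1,2) (1,2) (1,2)
{DBgs} → row (5,4) (4,4) (3,5) (1,2) (1,2) (1,2)
{DBft} → row (5,4) (6,-4) (4,-3) (1,2) (1,2) (1,2)
{DBfs} → row (5,4) (6,-4) (3,5) (1,2) (1,2) (1,2)
{WCkt, WCks, WCgt, WCgs, WCft, WCfs, WBkt, WBks, WBgt, WBgs, WBft, WBfs} → row (-1,0) (-1,0) (-1,0) (1,2) (1,2) (1,2)
That's 13 distinct rows out of 24 strategies.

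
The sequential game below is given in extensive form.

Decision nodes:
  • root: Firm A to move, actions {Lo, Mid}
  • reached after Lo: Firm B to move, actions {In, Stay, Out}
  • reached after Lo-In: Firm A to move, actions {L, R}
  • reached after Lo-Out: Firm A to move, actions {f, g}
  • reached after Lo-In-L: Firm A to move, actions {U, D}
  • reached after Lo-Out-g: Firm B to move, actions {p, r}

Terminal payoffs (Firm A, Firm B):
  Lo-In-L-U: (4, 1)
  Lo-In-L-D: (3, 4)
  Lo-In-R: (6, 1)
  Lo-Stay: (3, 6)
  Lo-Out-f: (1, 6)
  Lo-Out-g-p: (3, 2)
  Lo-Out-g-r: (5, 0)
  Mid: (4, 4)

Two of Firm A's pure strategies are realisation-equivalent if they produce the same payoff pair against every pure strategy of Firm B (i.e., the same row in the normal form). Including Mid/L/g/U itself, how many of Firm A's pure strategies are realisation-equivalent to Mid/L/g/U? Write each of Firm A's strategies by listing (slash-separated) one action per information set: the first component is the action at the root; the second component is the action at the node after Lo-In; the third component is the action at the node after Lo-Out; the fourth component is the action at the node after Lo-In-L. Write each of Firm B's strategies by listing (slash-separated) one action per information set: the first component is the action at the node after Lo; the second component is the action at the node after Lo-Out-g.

8

Row for Mid/L/g/U (columns In/p, In/r, Stay/p, Stay/r, Out/p, Out/r): (4,4) (4,4) (4,4) (4,4) (4,4) (4,4).
Under Mid/L/g/U, Firm A's choice at the node after Lo-In and at the node after Lo-Out and at the node after Lo-In-L can never be reached regardless of what Firm B does, so varying those choices leaves every outcome unchanged.
Holding the reachable choices fixed and varying the unreachable ones freely already gives 2 × 2 × 2 = 8 equivalent strategies.
No other strategy reproduces this row, so those 8 are the full class: Mid/L/f/U, Mid/L/f/D, Mid/L/g/U, Mid/L/g/D, Mid/R/f/U, Mid/R/f/D, Mid/R/g/U, Mid/R/g/D.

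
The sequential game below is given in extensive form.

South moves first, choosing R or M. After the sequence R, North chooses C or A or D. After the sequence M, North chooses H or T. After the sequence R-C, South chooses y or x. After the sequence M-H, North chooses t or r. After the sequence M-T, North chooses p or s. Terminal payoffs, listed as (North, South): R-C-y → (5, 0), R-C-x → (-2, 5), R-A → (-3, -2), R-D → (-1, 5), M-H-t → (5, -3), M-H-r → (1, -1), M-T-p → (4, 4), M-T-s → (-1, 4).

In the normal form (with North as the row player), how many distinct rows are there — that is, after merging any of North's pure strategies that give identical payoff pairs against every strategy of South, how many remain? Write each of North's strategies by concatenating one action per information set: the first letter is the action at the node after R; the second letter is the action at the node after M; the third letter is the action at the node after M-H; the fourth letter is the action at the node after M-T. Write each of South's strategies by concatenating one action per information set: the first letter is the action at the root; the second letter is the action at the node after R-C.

North has 24 pure strategies: CHtp, CHts, CHrp, CHrs, CTtp, CTts, CTrp, CTrs, AHtp, AHts, AHrp, AHrs, ATtp, ATts, ATrp, ATrs, DHtp, DHts, DHrp, DHrs, DTtp, DTts, DTrp, DTrs. Columns: Ry, Rx, My, Mx.
{CHtp, CHts} → row (5,0) (-2,5) (5,-3) (5,-3)
{CHrp, CHrs} → row (5,0) (-2,5) (1,-1) (1,-1)
{CTtp, CTrp} → row (5,0) (-2,5) (4,4) (4,4)
{CTts, CTrs} → row (5,0) (-2,5) (-1,4) (-1,4)
{AHtp, AHts} → row (-3,-2) (-3,-2) (5,-3) (5,-3)
{AHrp, AHrs} → row (-3,-2) (-3,-2) (1,-1) (1,-1)
{ATtp, ATrp} → row (-3,-2) (-3,-2) (4,4) (4,4)
{ATts, ATrs} → row (-3,-2) (-3,-2) (-1,4) (-1,4)
{DHtp, DHts} → row (-1,5) (-1,5) (5,-3) (5,-3)
{DHrp, DHrs} → row (-1,5) (-1,5) (1,-1) (1,-1)
{DTtp, DTrp} → row (-1,5) (-1,5) (4,4) (4,4)
{DTts, DTrs} → row (-1,5) (-1,5) (-1,4) (-1,4)
That's 12 distinct rows out of 24 strategies.

12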